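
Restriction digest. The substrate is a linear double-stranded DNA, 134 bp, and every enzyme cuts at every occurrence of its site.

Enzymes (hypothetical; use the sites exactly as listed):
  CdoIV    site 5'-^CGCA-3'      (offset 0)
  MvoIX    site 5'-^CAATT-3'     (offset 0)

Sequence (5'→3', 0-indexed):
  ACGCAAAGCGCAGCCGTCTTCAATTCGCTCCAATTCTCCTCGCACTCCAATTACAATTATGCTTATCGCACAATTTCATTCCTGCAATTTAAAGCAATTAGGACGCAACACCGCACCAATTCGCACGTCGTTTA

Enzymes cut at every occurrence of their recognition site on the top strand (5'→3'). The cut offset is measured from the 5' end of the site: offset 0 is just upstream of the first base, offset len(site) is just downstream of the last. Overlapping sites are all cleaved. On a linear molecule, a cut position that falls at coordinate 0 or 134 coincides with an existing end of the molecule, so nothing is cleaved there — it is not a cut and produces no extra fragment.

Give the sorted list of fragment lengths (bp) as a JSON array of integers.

[1,4,5,5,6,7,7,8,9,10,10,10,12,13,13,14]

Site scan:
  CdoIV (CGCA, off=0): starts [1, 8, 40, 66, 103, 111, 121] → cuts [1, 8, 40, 66, 103, 111, 121]
  MvoIX (CAATT, off=0): starts [20, 30, 47, 53, 70, 84, 94, 116] → cuts [20, 30, 47, 53, 70, 84, 94, 116]

Pooled cuts: [1, 8, 20, 30, 40, 47, 53, 66, 70, 84, 94, 103, 111, 116, 121]

Fragment lengths:
  [0,1): 1 bp
  [1,8): 7 bp
  [8,20): 12 bp
  [20,30): 10 bp
  [30,40): 10 bp
  [40,47): 7 bp
  [47,53): 6 bp
  [53,66): 13 bp
  [66,70): 4 bp
  [70,84): 14 bp
  [84,94): 10 bp
  [94,103): 9 bp
  [103,111): 8 bp
  [111,116): 5 bp
  [116,121): 5 bp
  [121,134): 13 bp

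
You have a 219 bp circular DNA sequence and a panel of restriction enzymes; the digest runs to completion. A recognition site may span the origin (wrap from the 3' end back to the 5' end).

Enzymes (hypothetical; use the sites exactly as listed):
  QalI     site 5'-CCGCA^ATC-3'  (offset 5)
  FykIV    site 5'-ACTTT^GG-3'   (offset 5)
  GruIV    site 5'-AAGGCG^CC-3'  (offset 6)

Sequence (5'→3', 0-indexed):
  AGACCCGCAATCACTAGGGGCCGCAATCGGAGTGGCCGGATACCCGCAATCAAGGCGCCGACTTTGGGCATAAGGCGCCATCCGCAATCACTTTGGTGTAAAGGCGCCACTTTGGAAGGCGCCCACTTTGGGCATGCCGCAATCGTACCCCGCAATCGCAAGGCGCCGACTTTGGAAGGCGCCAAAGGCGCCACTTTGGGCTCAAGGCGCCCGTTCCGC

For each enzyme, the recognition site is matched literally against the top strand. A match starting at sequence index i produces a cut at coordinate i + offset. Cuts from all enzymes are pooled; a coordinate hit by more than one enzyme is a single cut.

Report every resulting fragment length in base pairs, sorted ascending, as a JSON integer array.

Site scan:
  QalI CCGCAATC/5: at [4, 20, 43, 81, 136, 149] ⇒ [9, 25, 48, 86, 141, 154]
  FykIV ACTTTGG/5: at [60, 89, 108, 124, 168, 192] ⇒ [65, 94, 113, 129, 173, 197]
  GruIV AAGGCGCC/6: at [51, 71, 100, 115, 159, 175, 184, 203] ⇒ [57, 77, 106, 121, 165, 181, 190, 209]

Pooled cuts: [9, 25, 48, 57, 65, 77, 86, 94, 106, 113, 121, 129, 141, 154, 165, 173, 181, 190, 197, 209]

Fragment lengths:
  9→25: 16 bp
  25→48: 23 bp
  48→57: 9 bp
  57→65: 8 bp
  65→77: 12 bp
  77→86: 9 bp
  86→94: 8 bp
  94→106: 12 bp
  106→113: 7 bp
  113→121: 8 bp
  121→129: 8 bp
  129→141: 12 bp
  141→154: 13 bp
  154→165: 11 bp
  165→173: 8 bp
  173→181: 8 bp
  181→190: 9 bp
  190→197: 7 bp
  197→209: 12 bp
  209→9 (wrap): 219-209+9 = 19 bp

[7,7,8,8,8,8,8,8,9,9,9,11,12,12,12,12,13,16,19,23]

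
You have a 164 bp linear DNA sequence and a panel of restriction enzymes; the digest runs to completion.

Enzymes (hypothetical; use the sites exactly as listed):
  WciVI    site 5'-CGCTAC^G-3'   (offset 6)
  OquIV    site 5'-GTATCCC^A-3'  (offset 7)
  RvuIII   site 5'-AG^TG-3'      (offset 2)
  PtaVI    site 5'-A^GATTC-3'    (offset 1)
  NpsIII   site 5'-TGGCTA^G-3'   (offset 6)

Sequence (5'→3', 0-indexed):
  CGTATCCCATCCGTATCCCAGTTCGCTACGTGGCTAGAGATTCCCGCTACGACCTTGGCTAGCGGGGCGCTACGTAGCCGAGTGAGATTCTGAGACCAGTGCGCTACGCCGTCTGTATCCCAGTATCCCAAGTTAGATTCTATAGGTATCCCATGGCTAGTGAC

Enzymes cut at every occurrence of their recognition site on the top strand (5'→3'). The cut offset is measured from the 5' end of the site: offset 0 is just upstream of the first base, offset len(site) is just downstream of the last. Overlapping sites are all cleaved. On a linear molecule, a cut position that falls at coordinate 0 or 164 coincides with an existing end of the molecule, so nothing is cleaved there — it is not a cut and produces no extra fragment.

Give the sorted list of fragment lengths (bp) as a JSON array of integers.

[1,2,3,4,6,7,7,8,8,8,9,10,11,11,12,12,14,14,17]

Site scan:
  WciVI (CGCTACG, off=6): starts [23, 44, 67, 101] → cuts [29, 50, 73, 107]
  OquIV (GTATCCCA, off=7): starts [1, 12, 114, 122, 145] → cuts [8, 19, 121, 129, 152]
  RvuIII (AGTG, off=2): starts [80, 97, 158] → cuts [82, 99, 160]
  PtaVI (AGATTC, off=1): starts [37, 84, 134] → cuts [38, 85, 135]
  NpsIII (TGGCTAG, off=6): starts [30, 55, 153] → cuts [36, 61, 159]

All cut coordinates (distinct, sorted): [8, 19, 29, 36, 38, 50, 61, 73, 82, 85, 99, 107, 121, 129, 135, 152, 159, 160]

Fragment lengths:
  [0,8): 8 bp
  [8,19): 11 bp
  [19,29): 10 bp
  [29,36): 7 bp
  [36,38): 2 bp
  [38,50): 12 bp
  [50,61): 11 bp
  [61,73): 12 bp
  [73,82): 9 bp
  [82,85): 3 bp
  [85,99): 14 bp
  [99,107): 8 bp
  [107,121): 14 bp
  [121,129): 8 bp
  [129,135): 6 bp
  [135,152): 17 bp
  [152,159): 7 bp
  [159,160): 1 bp
  [160,164): 4 bp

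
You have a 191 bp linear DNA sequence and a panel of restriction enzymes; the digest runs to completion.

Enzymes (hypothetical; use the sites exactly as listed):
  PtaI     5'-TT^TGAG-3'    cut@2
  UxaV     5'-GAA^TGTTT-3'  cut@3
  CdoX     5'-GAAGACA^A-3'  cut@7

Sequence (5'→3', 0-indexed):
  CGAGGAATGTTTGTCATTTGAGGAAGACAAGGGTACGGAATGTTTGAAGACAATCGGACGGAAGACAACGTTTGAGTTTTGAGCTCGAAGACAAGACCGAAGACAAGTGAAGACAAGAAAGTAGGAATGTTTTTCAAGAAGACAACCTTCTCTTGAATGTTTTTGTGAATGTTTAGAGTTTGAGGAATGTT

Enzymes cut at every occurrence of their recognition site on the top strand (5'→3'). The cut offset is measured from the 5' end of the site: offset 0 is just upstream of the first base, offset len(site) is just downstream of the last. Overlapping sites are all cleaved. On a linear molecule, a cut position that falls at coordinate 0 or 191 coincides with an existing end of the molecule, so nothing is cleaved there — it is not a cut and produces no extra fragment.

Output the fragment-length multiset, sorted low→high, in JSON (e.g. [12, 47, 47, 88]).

[5,7,7,10,11,11,11,11,11,12,12,12,12,13,14,15,17]

Scan for sites:
  PtaI (TTTGAG, off=2): starts [16, 70, 77, 178] → cuts [18, 72, 79, 180]
  UxaV (GAATGTTT, off=3): starts [4, 37, 124, 154, 166] → cuts [7, 40, 127, 157, 169]
  CdoX (GAAGACAA, off=7): starts [22, 45, 60, 86, 98, 108, 137] → cuts [29, 52, 67, 93, 105, 115, 144]

Pooled cuts: [7, 18, 29, 40, 52, 67, 72, 79, 93, 105, 115, 127, 144, 157, 169, 180]

Fragments:
  [0,7): 7 bp
  [7,18): 11 bp
  [18,29): 11 bp
  [29,40): 11 bp
  [40,52): 12 bp
  [52,67): 15 bp
  [67,72): 5 bp
  [72,79): 7 bp
  [79,93): 14 bp
  [93,105): 12 bp
  [105,115): 10 bp
  [115,127): 12 bp
  [127,144): 17 bp
  [144,157): 13 bp
  [157,169): 12 bp
  [169,180): 11 bp
  [180,191): 11 bp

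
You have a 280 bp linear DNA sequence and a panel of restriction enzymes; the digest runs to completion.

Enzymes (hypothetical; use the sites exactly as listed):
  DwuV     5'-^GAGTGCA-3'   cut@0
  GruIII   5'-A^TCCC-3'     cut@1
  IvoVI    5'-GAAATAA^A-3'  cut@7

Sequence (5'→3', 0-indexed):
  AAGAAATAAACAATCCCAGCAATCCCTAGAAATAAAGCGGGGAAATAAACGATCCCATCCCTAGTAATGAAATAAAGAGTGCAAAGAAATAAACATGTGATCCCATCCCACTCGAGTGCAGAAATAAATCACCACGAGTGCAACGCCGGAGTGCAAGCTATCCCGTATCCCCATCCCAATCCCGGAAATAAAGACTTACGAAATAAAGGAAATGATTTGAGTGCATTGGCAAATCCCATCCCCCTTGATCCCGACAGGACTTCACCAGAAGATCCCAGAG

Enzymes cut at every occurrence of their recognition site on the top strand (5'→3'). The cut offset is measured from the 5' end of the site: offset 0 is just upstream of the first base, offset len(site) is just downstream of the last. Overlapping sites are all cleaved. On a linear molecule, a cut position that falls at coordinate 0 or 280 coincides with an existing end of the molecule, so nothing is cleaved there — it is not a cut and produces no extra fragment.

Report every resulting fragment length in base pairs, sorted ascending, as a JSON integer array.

[1,4,4,5,5,5,6,6,7,8,8,8,8,9,9,10,12,12,12,13,13,13,14,15,15,16,18,24]

Scan for sites:
  DwuV GAGTGCA/0: at [76, 113, 135, 148, 218] ⇒ [76, 113, 135, 148, 218]
  GruIII ATCCC/1: at [12, 21, 51, 56, 99, 104, 159, 166, 172, 178, 232, 237, 247, 271] ⇒ [13, 22, 52, 57, 100, 105, 160, 167, 173, 179, 233, 238, 248, 272]
  IvoVI GAAATAAA/7: at [2, 28, 41, 68, 85, 120, 184, 199] ⇒ [9, 35, 48, 75, 92, 127, 191, 206]

All cut coordinates (distinct, sorted): [9, 13, 22, 35, 48, 52, 57, 75, 76, 92, 100, 105, 113, 127, 135, 148, 160, 167, 173, 179, 191, 206, 218, 233, 238, 248, 272]

Fragment lengths:
  [0,9): 9 bp
  [9,13): 4 bp
  [13,22): 9 bp
  [22,35): 13 bp
  [35,48): 13 bp
  [48,52): 4 bp
  [52,57): 5 bp
  [57,75): 18 bp
  [75,76): 1 bp
  [76,92): 16 bp
  [92,100): 8 bp
  [100,105): 5 bp
  [105,113): 8 bp
  [113,127): 14 bp
  [127,135): 8 bp
  [135,148): 13 bp
  [148,160): 12 bp
  [160,167): 7 bp
  [167,173): 6 bp
  [173,179): 6 bp
  [179,191): 12 bp
  [191,206): 15 bp
  [206,218): 12 bp
  [218,233): 15 bp
  [233,238): 5 bp
  [238,248): 10 bp
  [248,272): 24 bp
  [272,280): 8 bp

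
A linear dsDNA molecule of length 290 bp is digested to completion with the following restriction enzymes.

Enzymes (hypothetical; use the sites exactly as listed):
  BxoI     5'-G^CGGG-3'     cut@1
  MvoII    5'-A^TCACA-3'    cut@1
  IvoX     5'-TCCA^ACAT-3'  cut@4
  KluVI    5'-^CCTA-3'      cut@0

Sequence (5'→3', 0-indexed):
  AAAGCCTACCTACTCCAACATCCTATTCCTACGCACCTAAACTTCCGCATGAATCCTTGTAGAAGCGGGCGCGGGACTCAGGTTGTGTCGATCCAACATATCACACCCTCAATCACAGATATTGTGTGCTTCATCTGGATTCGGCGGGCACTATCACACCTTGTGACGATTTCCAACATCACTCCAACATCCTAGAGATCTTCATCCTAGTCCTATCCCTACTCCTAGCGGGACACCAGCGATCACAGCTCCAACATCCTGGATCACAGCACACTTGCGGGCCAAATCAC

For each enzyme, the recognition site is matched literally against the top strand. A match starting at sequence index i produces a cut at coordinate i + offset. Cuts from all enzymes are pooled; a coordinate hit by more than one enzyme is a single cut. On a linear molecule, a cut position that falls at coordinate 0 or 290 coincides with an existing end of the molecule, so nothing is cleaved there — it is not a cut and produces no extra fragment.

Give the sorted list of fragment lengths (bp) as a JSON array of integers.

[4,4,4,4,5,5,6,6,6,6,6,8,9,9,10,11,11,12,13,14,14,15,22,24,30,32]

Per-enzyme occurrences:
  BxoI GCGGG/1: at [64, 70, 143, 227, 276] ⇒ [65, 71, 144, 228, 277]
  MvoII ATCACA/1: at [99, 111, 152, 241, 262] ⇒ [100, 112, 153, 242, 263]
  IvoX TCCAACAT/4: at [13, 91, 171, 182, 249] ⇒ [17, 95, 175, 186, 253]
  KluVI CCTA/0: at [4, 8, 21, 27, 35, 190, 205, 211, 217, 223] ⇒ [4, 8, 21, 27, 35, 190, 205, 211, 217, 223]

All cut coordinates (distinct, sorted): [4, 8, 17, 21, 27, 35, 65, 71, 95, 100, 112, 144, 153, 175, 186, 190, 205, 211, 217, 223, 228, 242, 253, 263, 277]

Fragments:
  [0,4): 4 bp
  [4,8): 4 bp
  [8,17): 9 bp
  [17,21): 4 bp
  [21,27): 6 bp
  [27,35): 8 bp
  [35,65): 30 bp
  [65,71): 6 bp
  [71,95): 24 bp
  [95,100): 5 bp
  [100,112): 12 bp
  [112,144): 32 bp
  [144,153): 9 bp
  [153,175): 22 bp
  [175,186): 11 bp
  [186,190): 4 bp
  [190,205): 15 bp
  [205,211): 6 bp
  [211,217): 6 bp
  [217,223): 6 bp
  [223,228): 5 bp
  [228,242): 14 bp
  [242,253): 11 bp
  [253,263): 10 bp
  [263,277): 14 bp
  [277,290): 13 bp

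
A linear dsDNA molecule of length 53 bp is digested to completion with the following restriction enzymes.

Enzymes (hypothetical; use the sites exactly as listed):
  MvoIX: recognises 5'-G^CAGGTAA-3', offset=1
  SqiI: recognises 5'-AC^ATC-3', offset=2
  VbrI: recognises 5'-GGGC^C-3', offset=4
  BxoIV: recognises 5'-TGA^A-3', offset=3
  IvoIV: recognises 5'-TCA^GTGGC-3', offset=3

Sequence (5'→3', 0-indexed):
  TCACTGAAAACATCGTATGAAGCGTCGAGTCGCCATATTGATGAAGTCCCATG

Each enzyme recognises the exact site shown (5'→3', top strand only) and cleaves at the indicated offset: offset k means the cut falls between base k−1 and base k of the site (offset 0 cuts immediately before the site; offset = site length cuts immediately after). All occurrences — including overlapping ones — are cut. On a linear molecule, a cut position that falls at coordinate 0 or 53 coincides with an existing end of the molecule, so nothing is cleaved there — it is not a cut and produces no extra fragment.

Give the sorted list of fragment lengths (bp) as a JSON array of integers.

Site scan:
  MvoIX (GCAGGTAA, off=1): no sites
  SqiI (ACATC, off=2): starts [9] → cuts [11]
  VbrI (GGGCC, off=4): no sites
  BxoIV (TGAA, off=3): starts [4, 17, 41] → cuts [7, 20, 44]
  IvoIV (TCAGTGGC, off=3): no sites

Pooled cuts: [7, 11, 20, 44]

Fragment lengths:
  [0,7): 7 bp
  [7,11): 4 bp
  [11,20): 9 bp
  [20,44): 24 bp
  [44,53): 9 bp

[4,7,9,9,24]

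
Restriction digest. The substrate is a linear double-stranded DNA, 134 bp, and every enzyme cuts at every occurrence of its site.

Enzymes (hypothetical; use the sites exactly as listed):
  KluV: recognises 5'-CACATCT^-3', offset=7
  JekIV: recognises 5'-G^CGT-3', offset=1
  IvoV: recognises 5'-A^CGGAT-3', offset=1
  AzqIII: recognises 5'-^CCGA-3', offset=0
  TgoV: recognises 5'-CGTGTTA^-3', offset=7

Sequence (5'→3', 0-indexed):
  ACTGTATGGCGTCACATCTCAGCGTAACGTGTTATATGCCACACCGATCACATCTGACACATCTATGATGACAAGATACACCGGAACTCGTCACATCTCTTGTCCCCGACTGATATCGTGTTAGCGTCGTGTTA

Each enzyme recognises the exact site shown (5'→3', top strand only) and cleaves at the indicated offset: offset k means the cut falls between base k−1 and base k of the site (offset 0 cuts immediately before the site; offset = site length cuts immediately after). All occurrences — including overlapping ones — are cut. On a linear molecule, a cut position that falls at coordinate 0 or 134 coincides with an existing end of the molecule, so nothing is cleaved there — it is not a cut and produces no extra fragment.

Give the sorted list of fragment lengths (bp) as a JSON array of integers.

[1,3,7,9,9,9,10,10,12,12,18,34]

Site scan:
  KluV (CACATCT, off=7): starts [12, 48, 57, 91] → cuts [19, 55, 64, 98]
  JekIV (GCGT, off=1): starts [8, 21, 123] → cuts [9, 22, 124]
  IvoV (ACGGAT, off=1): no sites
  AzqIII (CCGA, off=0): starts [43, 105] → cuts [43, 105]
  TgoV (CGTGTTA, off=7): starts [27, 116, 127] → cuts [34, 123] (position 134 is a terminus of the linear molecule — no cut)

All cut coordinates (distinct, sorted): [9, 19, 22, 34, 43, 55, 64, 98, 105, 123, 124]

Fragment lengths:
  [0,9): 9 bp
  [9,19): 10 bp
  [19,22): 3 bp
  [22,34): 12 bp
  [34,43): 9 bp
  [43,55): 12 bp
  [55,64): 9 bp
  [64,98): 34 bp
  [98,105): 7 bp
  [105,123): 18 bp
  [123,124): 1 bp
  [124,134): 10 bp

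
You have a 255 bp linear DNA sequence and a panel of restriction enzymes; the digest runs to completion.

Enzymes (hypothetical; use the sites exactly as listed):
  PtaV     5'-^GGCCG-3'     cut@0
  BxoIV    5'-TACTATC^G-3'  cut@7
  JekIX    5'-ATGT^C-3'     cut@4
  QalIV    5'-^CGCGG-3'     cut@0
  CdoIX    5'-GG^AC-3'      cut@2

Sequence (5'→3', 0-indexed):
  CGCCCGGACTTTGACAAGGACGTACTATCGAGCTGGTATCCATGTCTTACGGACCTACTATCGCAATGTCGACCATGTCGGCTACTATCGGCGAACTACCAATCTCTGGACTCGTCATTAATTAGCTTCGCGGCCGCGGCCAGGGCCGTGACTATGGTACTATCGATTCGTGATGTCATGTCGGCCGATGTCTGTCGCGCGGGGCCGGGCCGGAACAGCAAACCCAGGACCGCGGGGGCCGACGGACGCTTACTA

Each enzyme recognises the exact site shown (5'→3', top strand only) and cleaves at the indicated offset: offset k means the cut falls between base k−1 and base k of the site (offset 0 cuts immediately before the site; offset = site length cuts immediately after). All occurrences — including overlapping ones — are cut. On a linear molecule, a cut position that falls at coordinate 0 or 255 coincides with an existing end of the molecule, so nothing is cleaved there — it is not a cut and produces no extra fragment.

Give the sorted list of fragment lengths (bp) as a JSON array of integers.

[1,2,3,3,5,5,5,6,6,7,7,7,9,9,9,9,10,10,10,11,12,12,16,19,20,21,21]

Scan for sites:
  PtaV (GGCCG, off=0): starts [131, 143, 182, 202, 207, 236] → cuts [131, 143, 182, 202, 207, 236]
  BxoIV (TACTATCG, off=7): starts [22, 55, 82, 157] → cuts [29, 62, 89, 164]
  JekIX (ATGTC, off=4): starts [41, 65, 74, 172, 177, 187] → cuts [45, 69, 78, 176, 181, 191]
  QalIV (CGCGG, off=0): starts [128, 134, 197, 230] → cuts [128, 134, 197, 230]
  CdoIX (GGAC, off=2): starts [5, 17, 50, 107, 226, 243] → cuts [7, 19, 52, 109, 228, 245]

All cut coordinates (distinct, sorted): [7, 19, 29, 45, 52, 62, 69, 78, 89, 109, 128, 131, 134, 143, 164, 176, 181, 182, 191, 197, 202, 207, 228, 230, 236, 245]

Fragments:
  [0,7): 7 bp
  [7,19): 12 bp
  [19,29): 10 bp
  [29,45): 16 bp
  [45,52): 7 bp
  [52,62): 10 bp
  [62,69): 7 bp
  [69,78): 9 bp
  [78,89): 11 bp
  [89,109): 20 bp
  [109,128): 19 bp
  [128,131): 3 bp
  [131,134): 3 bp
  [134,143): 9 bp
  [143,164): 21 bp
  [164,176): 12 bp
  [176,181): 5 bp
  [181,182): 1 bp
  [182,191): 9 bp
  [191,197): 6 bp
  [197,202): 5 bp
  [202,207): 5 bp
  [207,228): 21 bp
  [228,230): 2 bp
  [230,236): 6 bp
  [236,245): 9 bp
  [245,255): 10 bp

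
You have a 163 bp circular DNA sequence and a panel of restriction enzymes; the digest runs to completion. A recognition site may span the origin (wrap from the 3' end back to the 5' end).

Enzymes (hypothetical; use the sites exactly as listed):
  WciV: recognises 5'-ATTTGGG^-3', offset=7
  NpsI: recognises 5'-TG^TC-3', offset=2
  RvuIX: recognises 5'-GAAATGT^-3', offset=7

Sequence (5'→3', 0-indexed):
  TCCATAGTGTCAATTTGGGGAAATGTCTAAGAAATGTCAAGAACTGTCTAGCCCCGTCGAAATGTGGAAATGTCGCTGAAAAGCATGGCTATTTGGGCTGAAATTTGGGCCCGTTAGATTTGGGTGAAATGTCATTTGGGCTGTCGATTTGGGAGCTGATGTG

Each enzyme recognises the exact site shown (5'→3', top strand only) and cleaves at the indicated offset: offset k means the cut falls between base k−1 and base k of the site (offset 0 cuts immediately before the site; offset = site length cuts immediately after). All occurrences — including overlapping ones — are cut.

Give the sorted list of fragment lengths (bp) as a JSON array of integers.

[1,1,1,1,3,6,7,7,8,9,9,10,10,10,10,12,15,19,24]

Scan for sites:
  WciV ATTTGGG/7: at [12, 90, 102, 117, 133, 146] ⇒ [19, 97, 109, 124, 140, 153]
  NpsI TGTC/2: at [7, 23, 34, 44, 70, 129, 141, 161] ⇒ [0, 9, 25, 36, 46, 72, 131, 143]
  RvuIX GAAATGT/7: at [19, 30, 58, 66, 125] ⇒ [26, 37, 65, 73, 132]

All cut coordinates (distinct, sorted): [0, 9, 19, 25, 26, 36, 37, 46, 65, 72, 73, 97, 109, 124, 131, 132, 140, 143, 153]

Fragments:
  0→9: 9 bp
  9→19: 10 bp
  19→25: 6 bp
  25→26: 1 bp
  26→36: 10 bp
  36→37: 1 bp
  37→46: 9 bp
  46→65: 19 bp
  65→72: 7 bp
  72→73: 1 bp
  73→97: 24 bp
  97→109: 12 bp
  109→124: 15 bp
  124→131: 7 bp
  131→132: 1 bp
  132→140: 8 bp
  140→143: 3 bp
  143→153: 10 bp
  153→0 (wrap): 163-153+0 = 10 bp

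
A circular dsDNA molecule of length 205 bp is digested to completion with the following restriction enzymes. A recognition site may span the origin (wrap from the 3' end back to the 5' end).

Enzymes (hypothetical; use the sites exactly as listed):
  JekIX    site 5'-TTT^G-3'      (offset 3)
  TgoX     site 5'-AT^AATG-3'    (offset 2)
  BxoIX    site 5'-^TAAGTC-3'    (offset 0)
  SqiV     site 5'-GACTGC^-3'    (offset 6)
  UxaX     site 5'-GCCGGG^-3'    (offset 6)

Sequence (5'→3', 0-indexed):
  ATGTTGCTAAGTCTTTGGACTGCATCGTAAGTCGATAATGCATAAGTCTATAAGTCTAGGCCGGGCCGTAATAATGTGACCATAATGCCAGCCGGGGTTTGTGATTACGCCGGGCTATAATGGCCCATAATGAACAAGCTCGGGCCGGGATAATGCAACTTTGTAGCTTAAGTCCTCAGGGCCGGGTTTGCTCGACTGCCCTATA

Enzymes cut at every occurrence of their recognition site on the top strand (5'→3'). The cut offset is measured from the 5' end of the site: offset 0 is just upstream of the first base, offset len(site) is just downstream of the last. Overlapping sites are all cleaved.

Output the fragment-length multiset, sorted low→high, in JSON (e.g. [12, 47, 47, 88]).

[2,3,4,4,4,5,6,6,7,7,8,8,9,9,10,10,11,11,13,14,15,18,21]

Scan for sites:
  JekIX (TTTG, off=3): starts [13, 97, 159, 186] → cuts [16, 100, 162, 189]
  TgoX (ATAATG, off=2): starts [34, 70, 81, 116, 126, 149, 202] → cuts [36, 72, 83, 118, 128, 151, 204]
  BxoIX (TAAGTC, off=0): starts [7, 27, 42, 50, 168] → cuts [7, 27, 42, 50, 168]
  SqiV (GACTGC, off=6): starts [17, 193] → cuts [23, 199]
  UxaX (GCCGGG, off=6): starts [59, 90, 108, 143, 180] → cuts [65, 96, 114, 149, 186]

Pooled cuts: [7, 16, 23, 27, 36, 42, 50, 65, 72, 83, 96, 100, 114, 118, 128, 149, 151, 162, 168, 186, 189, 199, 204]

Fragments:
  7→16: 9 bp
  16→23: 7 bp
  23→27: 4 bp
  27→36: 9 bp
  36→42: 6 bp
  42→50: 8 bp
  50→65: 15 bp
  65→72: 7 bp
  72→83: 11 bp
  83→96: 13 bp
  96→100: 4 bp
  100→114: 14 bp
  114→118: 4 bp
  118→128: 10 bp
  128→149: 21 bp
  149→151: 2 bp
  151→162: 11 bp
  162→168: 6 bp
  168→186: 18 bp
  186→189: 3 bp
  189→199: 10 bp
  199→204: 5 bp
  204→7 (wrap): 205-204+7 = 8 bp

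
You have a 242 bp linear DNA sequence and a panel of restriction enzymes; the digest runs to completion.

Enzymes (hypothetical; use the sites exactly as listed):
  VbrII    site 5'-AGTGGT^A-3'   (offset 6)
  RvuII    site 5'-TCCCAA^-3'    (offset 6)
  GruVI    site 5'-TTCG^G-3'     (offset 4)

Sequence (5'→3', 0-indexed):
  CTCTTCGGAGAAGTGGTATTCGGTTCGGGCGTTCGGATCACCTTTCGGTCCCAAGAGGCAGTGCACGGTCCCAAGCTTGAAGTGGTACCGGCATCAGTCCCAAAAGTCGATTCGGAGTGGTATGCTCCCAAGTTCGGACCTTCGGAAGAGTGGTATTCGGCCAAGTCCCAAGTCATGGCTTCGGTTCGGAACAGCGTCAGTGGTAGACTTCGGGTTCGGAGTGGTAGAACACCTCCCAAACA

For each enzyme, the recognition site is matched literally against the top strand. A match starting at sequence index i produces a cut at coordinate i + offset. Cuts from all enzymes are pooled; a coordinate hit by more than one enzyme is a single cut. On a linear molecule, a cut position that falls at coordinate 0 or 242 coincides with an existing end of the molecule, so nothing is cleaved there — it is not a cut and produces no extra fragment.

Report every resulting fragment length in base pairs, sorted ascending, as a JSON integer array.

Per-enzyme occurrences:
  VbrII (AGTGGTA, off=6): starts [11, 80, 115, 148, 198, 219] → cuts [17, 86, 121, 154, 204, 225]
  RvuII (TCCCAA, off=6): starts [48, 68, 97, 125, 165, 233] → cuts [54, 74, 103, 131, 171, 239]
  GruVI (TTCGG, off=4): starts [3, 18, 23, 31, 43, 110, 132, 140, 155, 179, 184, 208, 214] → cuts [7, 22, 27, 35, 47, 114, 136, 144, 159, 183, 188, 212, 218]

All cut coordinates (distinct, sorted): [7, 17, 22, 27, 35, 47, 54, 74, 86, 103, 114, 121, 131, 136, 144, 154, 159, 171, 183, 188, 204, 212, 218, 225, 239]

Fragment lengths:
  [0,7): 7 bp
  [7,17): 10 bp
  [17,22): 5 bp
  [22,27): 5 bp
  [27,35): 8 bp
  [35,47): 12 bp
  [47,54): 7 bp
  [54,74): 20 bp
  [74,86): 12 bp
  [86,103): 17 bp
  [103,114): 11 bp
  [114,121): 7 bp
  [121,131): 10 bp
  [131,136): 5 bp
  [136,144): 8 bp
  [144,154): 10 bp
  [154,159): 5 bp
  [159,171): 12 bp
  [171,183): 12 bp
  [183,188): 5 bp
  [188,204): 16 bp
  [204,212): 8 bp
  [212,218): 6 bp
  [218,225): 7 bp
  [225,239): 14 bp
  [239,242): 3 bp

[3,5,5,5,5,5,6,7,7,7,7,8,8,8,10,10,10,11,12,12,12,12,14,16,17,20]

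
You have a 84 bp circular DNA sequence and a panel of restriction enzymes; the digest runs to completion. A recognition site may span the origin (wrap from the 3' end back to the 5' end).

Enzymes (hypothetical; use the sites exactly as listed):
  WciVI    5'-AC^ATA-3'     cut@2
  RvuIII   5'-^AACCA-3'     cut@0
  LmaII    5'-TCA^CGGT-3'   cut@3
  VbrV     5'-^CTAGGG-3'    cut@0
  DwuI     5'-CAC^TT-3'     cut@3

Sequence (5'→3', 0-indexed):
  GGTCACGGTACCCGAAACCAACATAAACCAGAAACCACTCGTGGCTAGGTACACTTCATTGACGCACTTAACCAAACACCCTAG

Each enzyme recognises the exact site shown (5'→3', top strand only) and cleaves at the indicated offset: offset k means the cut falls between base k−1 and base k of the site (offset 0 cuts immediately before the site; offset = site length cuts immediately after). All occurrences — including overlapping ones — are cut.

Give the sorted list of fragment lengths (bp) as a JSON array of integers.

[2,3,7,7,9,10,11,13,22]

Scan for sites:
  WciVI ACATA/2: at [20] ⇒ [22]
  RvuIII AACCA/0: at [15, 25, 32, 69] ⇒ [15, 25, 32, 69]
  LmaII TCACGGT/3: at [2] ⇒ [5]
  VbrV CTAGGG/0: at [80] ⇒ [80]
  DwuI CACTT/3: at [51, 64] ⇒ [54, 67]

All cut coordinates (distinct, sorted): [5, 15, 22, 25, 32, 54, 67, 69, 80]

Fragment lengths:
  5→15: 10 bp
  15→22: 7 bp
  22→25: 3 bp
  25→32: 7 bp
  32→54: 22 bp
  54→67: 13 bp
  67→69: 2 bp
  69→80: 11 bp
  80→5 (wrap): 84-80+5 = 9 bp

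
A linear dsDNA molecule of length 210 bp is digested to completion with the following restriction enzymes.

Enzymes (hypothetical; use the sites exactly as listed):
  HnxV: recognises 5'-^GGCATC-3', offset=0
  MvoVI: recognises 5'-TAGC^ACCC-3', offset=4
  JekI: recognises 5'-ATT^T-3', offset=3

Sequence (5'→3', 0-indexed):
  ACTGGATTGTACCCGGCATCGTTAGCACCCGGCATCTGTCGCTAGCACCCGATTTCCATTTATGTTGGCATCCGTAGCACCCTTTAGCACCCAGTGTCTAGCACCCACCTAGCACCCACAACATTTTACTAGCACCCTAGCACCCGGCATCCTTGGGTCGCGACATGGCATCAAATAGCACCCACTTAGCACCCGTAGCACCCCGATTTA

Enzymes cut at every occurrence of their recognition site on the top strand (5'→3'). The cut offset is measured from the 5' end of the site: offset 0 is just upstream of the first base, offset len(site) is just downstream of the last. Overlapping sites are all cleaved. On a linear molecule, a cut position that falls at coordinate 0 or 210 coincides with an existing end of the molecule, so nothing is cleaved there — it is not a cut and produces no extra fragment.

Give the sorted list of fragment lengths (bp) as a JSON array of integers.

Site scan:
  HnxV GGCATC/0: at [14, 30, 66, 145, 166] ⇒ [14, 30, 66, 145, 166]
  MvoVI TAGCACCC/4: at [22, 42, 74, 84, 98, 109, 129, 137, 175, 186, 195] ⇒ [26, 46, 78, 88, 102, 113, 133, 141, 179, 190, 199]
  JekI ATTT/3: at [51, 57, 122, 205] ⇒ [54, 60, 125, 208]

Pooled cuts: [14, 26, 30, 46, 54, 60, 66, 78, 88, 102, 113, 125, 133, 141, 145, 166, 179, 190, 199, 208]

Fragment lengths:
  [0,14): 14 bp
  [14,26): 12 bp
  [26,30): 4 bp
  [30,46): 16 bp
  [46,54): 8 bp
  [54,60): 6 bp
  [60,66): 6 bp
  [66,78): 12 bp
  [78,88): 10 bp
  [88,102): 14 bp
  [102,113): 11 bp
  [113,125): 12 bp
  [125,133): 8 bp
  [133,141): 8 bp
  [141,145): 4 bp
  [145,166): 21 bp
  [166,179): 13 bp
  [179,190): 11 bp
  [190,199): 9 bp
  [199,208): 9 bp
  [208,210): 2 bp

[2,4,4,6,6,8,8,8,9,9,10,11,11,12,12,12,13,14,14,16,21]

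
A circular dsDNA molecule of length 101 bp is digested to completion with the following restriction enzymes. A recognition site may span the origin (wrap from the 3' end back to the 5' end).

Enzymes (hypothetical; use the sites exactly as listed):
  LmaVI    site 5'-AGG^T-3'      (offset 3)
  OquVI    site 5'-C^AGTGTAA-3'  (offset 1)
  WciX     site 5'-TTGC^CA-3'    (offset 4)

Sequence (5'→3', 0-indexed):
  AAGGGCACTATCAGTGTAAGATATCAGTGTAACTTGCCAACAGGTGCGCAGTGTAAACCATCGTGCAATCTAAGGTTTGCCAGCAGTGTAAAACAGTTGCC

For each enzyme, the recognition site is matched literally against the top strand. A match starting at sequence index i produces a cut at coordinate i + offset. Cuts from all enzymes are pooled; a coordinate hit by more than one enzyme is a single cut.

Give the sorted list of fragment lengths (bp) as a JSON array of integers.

[4,5,5,7,12,13,13,16,26]

Site scan:
  LmaVI AGGT/3: at [41, 72] ⇒ [44, 75]
  OquVI CAGTGTAA/1: at [11, 24, 48, 83] ⇒ [12, 25, 49, 84]
  WciX TTGCCA/4: at [33, 76, 96] ⇒ [37, 80, 100]

All cut coordinates (distinct, sorted): [12, 25, 37, 44, 49, 75, 80, 84, 100]

Fragment lengths:
  12→25: 13 bp
  25→37: 12 bp
  37→44: 7 bp
  44→49: 5 bp
  49→75: 26 bp
  75→80: 5 bp
  80→84: 4 bp
  84→100: 16 bp
  100→12 (wrap): 101-100+12 = 13 bp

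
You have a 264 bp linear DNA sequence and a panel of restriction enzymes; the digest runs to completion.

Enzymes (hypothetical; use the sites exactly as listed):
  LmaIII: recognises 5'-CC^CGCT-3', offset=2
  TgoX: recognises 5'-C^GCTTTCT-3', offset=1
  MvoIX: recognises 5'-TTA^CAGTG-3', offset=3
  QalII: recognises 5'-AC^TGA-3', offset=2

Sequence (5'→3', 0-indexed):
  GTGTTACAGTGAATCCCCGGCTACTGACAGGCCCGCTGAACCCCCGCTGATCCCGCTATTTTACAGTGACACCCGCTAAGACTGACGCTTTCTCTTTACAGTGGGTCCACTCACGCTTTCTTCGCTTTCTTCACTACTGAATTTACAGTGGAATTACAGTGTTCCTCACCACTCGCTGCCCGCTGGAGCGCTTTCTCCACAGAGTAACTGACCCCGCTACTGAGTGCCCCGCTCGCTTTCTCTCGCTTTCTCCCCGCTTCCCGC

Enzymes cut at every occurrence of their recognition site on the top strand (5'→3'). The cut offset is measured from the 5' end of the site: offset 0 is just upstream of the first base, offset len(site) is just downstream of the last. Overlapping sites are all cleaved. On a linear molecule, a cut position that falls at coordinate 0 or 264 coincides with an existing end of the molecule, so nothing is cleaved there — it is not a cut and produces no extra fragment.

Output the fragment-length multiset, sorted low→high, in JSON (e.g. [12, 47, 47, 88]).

Site scan:
  LmaIII (CCCGCT, off=2): starts [31, 42, 51, 71, 178, 212, 227, 252] → cuts [33, 44, 53, 73, 180, 214, 229, 254]
  TgoX (CGCTTTCT, off=1): starts [85, 113, 122, 188, 233, 243] → cuts [86, 114, 123, 189, 234, 244]
  MvoIX (TTACAGTG, off=3): starts [3, 60, 95, 142, 153] → cuts [6, 63, 98, 145, 156]
  QalII (ACTGA, off=2): starts [22, 80, 135, 206, 218] → cuts [24, 82, 137, 208, 220]

All cut coordinates (distinct, sorted): [6, 24, 33, 44, 53, 63, 73, 82, 86, 98, 114, 123, 137, 145, 156, 180, 189, 208, 214, 220, 229, 234, 244, 254]

Fragments:
  [0,6): 6 bp
  [6,24): 18 bp
  [24,33): 9 bp
  [33,44): 11 bp
  [44,53): 9 bp
  [53,63): 10 bp
  [63,73): 10 bp
  [73,82): 9 bp
  [82,86): 4 bp
  [86,98): 12 bp
  [98,114): 16 bp
  [114,123): 9 bp
  [123,137): 14 bp
  [137,145): 8 bp
  [145,156): 11 bp
  [156,180): 24 bp
  [180,189): 9 bp
  [189,208): 19 bp
  [208,214): 6 bp
  [214,220): 6 bp
  [220,229): 9 bp
  [229,234): 5 bp
  [234,244): 10 bp
  [244,254): 10 bp
  [254,264): 10 bp

[4,5,6,6,6,8,9,9,9,9,9,9,10,10,10,10,10,11,11,12,14,16,18,19,24]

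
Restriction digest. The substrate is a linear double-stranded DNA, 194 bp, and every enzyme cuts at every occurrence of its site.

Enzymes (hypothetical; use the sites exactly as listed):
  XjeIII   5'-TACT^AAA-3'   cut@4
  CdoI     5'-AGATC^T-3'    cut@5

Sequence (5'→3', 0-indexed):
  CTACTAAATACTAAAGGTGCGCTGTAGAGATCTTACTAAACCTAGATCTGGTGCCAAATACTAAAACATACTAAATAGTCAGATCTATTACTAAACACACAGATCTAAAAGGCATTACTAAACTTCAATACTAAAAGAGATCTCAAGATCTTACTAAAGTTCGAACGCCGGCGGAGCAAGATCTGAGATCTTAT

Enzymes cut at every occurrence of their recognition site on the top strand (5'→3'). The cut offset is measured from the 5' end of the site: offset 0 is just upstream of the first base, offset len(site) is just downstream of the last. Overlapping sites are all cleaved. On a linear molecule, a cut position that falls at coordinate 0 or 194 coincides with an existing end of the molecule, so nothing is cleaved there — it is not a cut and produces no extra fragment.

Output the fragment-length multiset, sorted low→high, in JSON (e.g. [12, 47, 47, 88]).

Site scan:
  XjeIII (TACTAAA, off=4): starts [1, 8, 33, 58, 68, 88, 115, 128, 151] → cuts [5, 12, 37, 62, 72, 92, 119, 132, 155]
  CdoI (AGATCT, off=5): starts [27, 43, 80, 100, 137, 145, 178, 185] → cuts [32, 48, 85, 105, 142, 150, 183, 190]

All cut coordinates (distinct, sorted): [5, 12, 32, 37, 48, 62, 72, 85, 92, 105, 119, 132, 142, 150, 155, 183, 190]

Fragments:
  [0,5): 5 bp
  [5,12): 7 bp
  [12,32): 20 bp
  [32,37): 5 bp
  [37,48): 11 bp
  [48,62): 14 bp
  [62,72): 10 bp
  [72,85): 13 bp
  [85,92): 7 bp
  [92,105): 13 bp
  [105,119): 14 bp
  [119,132): 13 bp
  [132,142): 10 bp
  [142,150): 8 bp
  [150,155): 5 bp
  [155,183): 28 bp
  [183,190): 7 bp
  [190,194): 4 bp

[4,5,5,5,7,7,7,8,10,10,11,13,13,13,14,14,20,28]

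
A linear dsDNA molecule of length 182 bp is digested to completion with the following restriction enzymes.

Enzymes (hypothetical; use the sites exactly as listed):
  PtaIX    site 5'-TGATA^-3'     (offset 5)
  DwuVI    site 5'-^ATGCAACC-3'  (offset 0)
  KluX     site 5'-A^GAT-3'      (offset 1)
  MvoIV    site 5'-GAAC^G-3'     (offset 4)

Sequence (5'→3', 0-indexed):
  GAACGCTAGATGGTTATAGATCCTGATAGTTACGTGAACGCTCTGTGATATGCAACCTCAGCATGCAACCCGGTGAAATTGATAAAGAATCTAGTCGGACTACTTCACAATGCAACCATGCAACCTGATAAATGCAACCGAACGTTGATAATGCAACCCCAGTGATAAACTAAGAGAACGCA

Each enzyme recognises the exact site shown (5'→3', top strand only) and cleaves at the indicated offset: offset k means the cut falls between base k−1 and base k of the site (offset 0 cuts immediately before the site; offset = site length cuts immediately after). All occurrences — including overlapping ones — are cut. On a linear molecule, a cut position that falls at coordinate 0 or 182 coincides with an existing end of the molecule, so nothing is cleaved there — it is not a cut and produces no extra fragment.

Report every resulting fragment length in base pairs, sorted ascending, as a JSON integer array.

[1,1,3,4,4,7,8,10,10,10,11,12,12,12,13,17,22,25]

Scan for sites:
  PtaIX TGATA/5: at [23, 45, 79, 125, 145, 162] ⇒ [28, 50, 84, 130, 150, 167]
  DwuVI ATGCAACC/0: at [49, 62, 109, 117, 131, 150] ⇒ [49, 62, 109, 117, 131, 150]
  KluX AGAT/1: at [7, 17] ⇒ [8, 18]
  MvoIV GAACG/4: at [0, 35, 139, 175] ⇒ [4, 39, 143, 179]

All cut coordinates (distinct, sorted): [4, 8, 18, 28, 39, 49, 50, 62, 84, 109, 117, 130, 131, 143, 150, 167, 179]

Fragments:
  [0,4): 4 bp
  [4,8): 4 bp
  [8,18): 10 bp
  [18,28): 10 bp
  [28,39): 11 bp
  [39,49): 10 bp
  [49,50): 1 bp
  [50,62): 12 bp
  [62,84): 22 bp
  [84,109): 25 bp
  [109,117): 8 bp
  [117,130): 13 bp
  [130,131): 1 bp
  [131,143): 12 bp
  [143,150): 7 bp
  [150,167): 17 bp
  [167,179): 12 bp
  [179,182): 3 bp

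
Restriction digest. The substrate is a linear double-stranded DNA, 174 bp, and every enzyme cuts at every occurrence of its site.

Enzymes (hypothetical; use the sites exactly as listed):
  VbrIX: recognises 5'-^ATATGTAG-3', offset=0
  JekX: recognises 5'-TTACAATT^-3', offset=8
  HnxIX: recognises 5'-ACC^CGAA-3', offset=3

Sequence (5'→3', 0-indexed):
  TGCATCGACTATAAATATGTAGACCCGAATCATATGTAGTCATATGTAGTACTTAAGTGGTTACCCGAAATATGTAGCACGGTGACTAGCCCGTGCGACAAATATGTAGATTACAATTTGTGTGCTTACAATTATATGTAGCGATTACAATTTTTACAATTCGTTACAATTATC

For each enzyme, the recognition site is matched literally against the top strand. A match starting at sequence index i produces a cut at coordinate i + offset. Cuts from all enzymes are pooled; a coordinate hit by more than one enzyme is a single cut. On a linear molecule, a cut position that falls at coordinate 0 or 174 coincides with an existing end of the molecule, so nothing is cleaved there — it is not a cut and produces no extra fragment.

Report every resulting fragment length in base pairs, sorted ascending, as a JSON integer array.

Site scan:
  VbrIX ATATGTAG/0: at [14, 31, 41, 69, 101, 133] ⇒ [14, 31, 41, 69, 101, 133]
  JekX TTACAATT/8: at [110, 125, 144, 153, 163] ⇒ [118, 133, 152, 161, 171]
  HnxIX ACCCGAA/3: at [22, 62] ⇒ [25, 65]

Pooled cuts: [14, 25, 31, 41, 65, 69, 101, 118, 133, 152, 161, 171]

Fragment lengths:
  [0,14): 14 bp
  [14,25): 11 bp
  [25,31): 6 bp
  [31,41): 10 bp
  [41,65): 24 bp
  [65,69): 4 bp
  [69,101): 32 bp
  [101,118): 17 bp
  [118,133): 15 bp
  [133,152): 19 bp
  [152,161): 9 bp
  [161,171): 10 bp
  [171,174): 3 bp

[3,4,6,9,10,10,11,14,15,17,19,24,32]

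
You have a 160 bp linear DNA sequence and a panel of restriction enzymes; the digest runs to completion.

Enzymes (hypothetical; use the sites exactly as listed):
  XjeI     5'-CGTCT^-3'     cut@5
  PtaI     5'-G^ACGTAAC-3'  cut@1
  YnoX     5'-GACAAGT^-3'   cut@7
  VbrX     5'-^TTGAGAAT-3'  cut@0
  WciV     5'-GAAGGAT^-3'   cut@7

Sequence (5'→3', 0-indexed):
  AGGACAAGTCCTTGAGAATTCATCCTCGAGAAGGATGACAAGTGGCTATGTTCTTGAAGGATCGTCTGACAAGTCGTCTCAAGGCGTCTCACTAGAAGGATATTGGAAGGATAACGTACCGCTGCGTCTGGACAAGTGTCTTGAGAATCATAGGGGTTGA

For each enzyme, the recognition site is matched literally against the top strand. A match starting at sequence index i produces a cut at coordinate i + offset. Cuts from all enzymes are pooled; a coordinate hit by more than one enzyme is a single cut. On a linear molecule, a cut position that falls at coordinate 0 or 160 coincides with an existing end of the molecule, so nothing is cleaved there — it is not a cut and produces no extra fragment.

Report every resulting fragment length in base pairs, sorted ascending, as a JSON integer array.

[2,3,5,5,7,7,8,9,10,11,12,17,19,20,25]

Per-enzyme occurrences:
  XjeI CGTCT/5: at [62, 74, 84, 124] ⇒ [67, 79, 89, 129]
  PtaI (GACGTAAC, off=1): no sites
  YnoX GACAAGT/7: at [2, 36, 67, 130] ⇒ [9, 43, 74, 137]
  VbrX TTGAGAAT/0: at [11, 140] ⇒ [11, 140]
  WciV GAAGGAT/7: at [29, 55, 94, 105] ⇒ [36, 62, 101, 112]

Pooled cuts: [9, 11, 36, 43, 62, 67, 74, 79, 89, 101, 112, 129, 137, 140]

Fragment lengths:
  [0,9): 9 bp
  [9,11): 2 bp
  [11,36): 25 bp
  [36,43): 7 bp
  [43,62): 19 bp
  [62,67): 5 bp
  [67,74): 7 bp
  [74,79): 5 bp
  [79,89): 10 bp
  [89,101): 12 bp
  [101,112): 11 bp
  [112,129): 17 bp
  [129,137): 8 bp
  [137,140): 3 bp
  [140,160): 20 bp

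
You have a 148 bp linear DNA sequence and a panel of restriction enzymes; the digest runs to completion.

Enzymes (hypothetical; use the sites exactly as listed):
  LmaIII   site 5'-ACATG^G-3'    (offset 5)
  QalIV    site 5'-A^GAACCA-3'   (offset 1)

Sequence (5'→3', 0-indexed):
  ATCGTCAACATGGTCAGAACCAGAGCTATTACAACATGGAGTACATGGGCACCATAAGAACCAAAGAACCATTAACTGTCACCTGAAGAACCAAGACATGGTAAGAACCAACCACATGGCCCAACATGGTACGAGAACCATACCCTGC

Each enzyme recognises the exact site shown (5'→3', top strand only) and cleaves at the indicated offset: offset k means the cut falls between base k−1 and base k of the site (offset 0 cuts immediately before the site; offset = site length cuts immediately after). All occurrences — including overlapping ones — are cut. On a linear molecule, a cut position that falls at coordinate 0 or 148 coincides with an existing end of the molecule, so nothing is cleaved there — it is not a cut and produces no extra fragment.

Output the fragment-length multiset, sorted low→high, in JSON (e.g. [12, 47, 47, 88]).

Per-enzyme occurrences:
  LmaIII (ACATGG, off=5): starts [7, 33, 42, 95, 113, 123] → cuts [12, 38, 47, 100, 118, 128]
  QalIV (AGAACCA, off=1): starts [15, 56, 64, 86, 103, 133] → cuts [16, 57, 65, 87, 104, 134]

All cut coordinates (distinct, sorted): [12, 16, 38, 47, 57, 65, 87, 100, 104, 118, 128, 134]

Fragment lengths:
  [0,12): 12 bp
  [12,16): 4 bp
  [16,38): 22 bp
  [38,47): 9 bp
  [47,57): 10 bp
  [57,65): 8 bp
  [65,87): 22 bp
  [87,100): 13 bp
  [100,104): 4 bp
  [104,118): 14 bp
  [118,128): 10 bp
  [128,134): 6 bp
  [134,148): 14 bp

[4,4,6,8,9,10,10,12,13,14,14,22,22]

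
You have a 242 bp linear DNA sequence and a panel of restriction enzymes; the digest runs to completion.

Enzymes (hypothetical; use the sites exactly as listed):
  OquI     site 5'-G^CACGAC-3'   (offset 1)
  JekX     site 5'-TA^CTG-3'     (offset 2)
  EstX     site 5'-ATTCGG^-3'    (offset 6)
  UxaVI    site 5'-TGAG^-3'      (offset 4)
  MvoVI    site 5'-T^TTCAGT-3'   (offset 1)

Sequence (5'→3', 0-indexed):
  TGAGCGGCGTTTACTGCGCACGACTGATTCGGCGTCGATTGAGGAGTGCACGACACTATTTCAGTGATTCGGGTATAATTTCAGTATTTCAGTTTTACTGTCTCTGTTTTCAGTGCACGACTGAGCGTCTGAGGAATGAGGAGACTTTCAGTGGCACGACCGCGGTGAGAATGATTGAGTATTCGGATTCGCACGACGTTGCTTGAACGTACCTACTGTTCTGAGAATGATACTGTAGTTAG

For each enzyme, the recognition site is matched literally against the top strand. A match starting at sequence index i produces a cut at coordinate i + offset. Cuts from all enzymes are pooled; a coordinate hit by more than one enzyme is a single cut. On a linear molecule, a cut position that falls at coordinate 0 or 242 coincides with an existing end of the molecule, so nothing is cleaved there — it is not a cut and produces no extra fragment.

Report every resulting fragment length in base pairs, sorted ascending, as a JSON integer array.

Per-enzyme occurrences:
  OquI (GCACGAC, off=1): starts [17, 47, 114, 153, 190] → cuts [18, 48, 115, 154, 191]
  JekX (TACTG, off=2): starts [11, 95, 213, 230] → cuts [13, 97, 215, 232]
  EstX (ATTCGG, off=6): starts [26, 66, 180] → cuts [32, 72, 186]
  UxaVI (TGAG, off=4): starts [0, 39, 121, 129, 136, 165, 175, 221] → cuts [4, 43, 125, 133, 140, 169, 179, 225]
  MvoVI (TTTCAGT, off=1): starts [58, 78, 86, 107, 145] → cuts [59, 79, 87, 108, 146]

Pooled cuts: [4, 13, 18, 32, 43, 48, 59, 72, 79, 87, 97, 108, 115, 125, 133, 140, 146, 154, 169, 179, 186, 191, 215, 225, 232]

Fragments:
  [0,4): 4 bp
  [4,13): 9 bp
  [13,18): 5 bp
  [18,32): 14 bp
  [32,43): 11 bp
  [43,48): 5 bp
  [48,59): 11 bp
  [59,72): 13 bp
  [72,79): 7 bp
  [79,87): 8 bp
  [87,97): 10 bp
  [97,108): 11 bp
  [108,115): 7 bp
  [115,125): 10 bp
  [125,133): 8 bp
  [133,140): 7 bp
  [140,146): 6 bp
  [146,154): 8 bp
  [154,169): 15 bp
  [169,179): 10 bp
  [179,186): 7 bp
  [186,191): 5 bp
  [191,215): 24 bp
  [215,225): 10 bp
  [225,232): 7 bp
  [232,242): 10 bp

[4,5,5,5,6,7,7,7,7,7,8,8,8,9,10,10,10,10,10,11,11,11,13,14,15,24]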